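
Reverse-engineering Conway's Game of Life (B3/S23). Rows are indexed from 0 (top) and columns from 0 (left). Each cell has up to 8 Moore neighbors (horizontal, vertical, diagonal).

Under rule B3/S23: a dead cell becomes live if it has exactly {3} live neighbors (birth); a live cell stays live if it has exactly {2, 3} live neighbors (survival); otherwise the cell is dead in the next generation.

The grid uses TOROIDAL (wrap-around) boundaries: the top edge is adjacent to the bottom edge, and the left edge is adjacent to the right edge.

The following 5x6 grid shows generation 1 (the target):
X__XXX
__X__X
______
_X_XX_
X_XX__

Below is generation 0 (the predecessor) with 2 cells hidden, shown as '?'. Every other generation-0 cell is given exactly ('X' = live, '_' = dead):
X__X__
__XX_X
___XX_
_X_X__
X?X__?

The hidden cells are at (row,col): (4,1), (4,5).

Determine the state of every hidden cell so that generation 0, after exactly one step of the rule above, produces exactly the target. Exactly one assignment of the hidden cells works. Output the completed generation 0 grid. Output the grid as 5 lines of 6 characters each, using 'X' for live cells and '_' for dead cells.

Answer: X__X__
__XX_X
___XX_
_X_X__
X_X___

Derivation:
Hidden generation-0 cells (in order): (4,1), (4,5).
A hidden cell only influences target cells in its own 3x3 neighborhood. Try each of the 2^2 = 4 assignments, step the completed generation 0 forward once under B3/S23, and compare with the target:
  (4,1)=_ (4,5)=_ -> step reproduces the target at every cell -> ACCEPT
  (4,1)=_ (4,5)=X -> step gives (0,4)='_' but target has 'X' -> reject
  (4,1)=X (4,5)=_ -> step gives (3,0)='X' but target has '_' -> reject
  (4,1)=X (4,5)=X -> step gives (0,0)='_' but target has 'X' -> reject
Unique solution: (4,1)=dead, (4,5)=dead.
Check: live-neighbor counts of every cell in the completed generation 0:
244333
223452
225442
224332
243322
Applying B3/S23 to generation 0 with these counts gives:
X__XXX
__X__X
______
_X_XX_
X_XX__
which matches the target exactly.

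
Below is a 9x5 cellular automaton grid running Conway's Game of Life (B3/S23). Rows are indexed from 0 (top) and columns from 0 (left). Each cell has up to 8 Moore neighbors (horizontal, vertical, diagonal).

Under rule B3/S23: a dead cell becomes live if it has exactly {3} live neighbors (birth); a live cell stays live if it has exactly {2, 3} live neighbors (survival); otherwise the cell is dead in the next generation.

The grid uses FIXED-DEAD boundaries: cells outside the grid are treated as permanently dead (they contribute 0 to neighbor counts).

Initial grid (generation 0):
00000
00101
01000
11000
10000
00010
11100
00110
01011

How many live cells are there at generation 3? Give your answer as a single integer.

Simulating step by step:
Generation 0 (given above): 15 live cells
Generation 1: 14 live cells
00000
00000
11100
11000
11000
10100
01000
10001
00011
Generation 2: 12 live cells
00000
01000
10100
00000
00100
10100
11000
00011
00011
Generation 3: 15 live cells
00000
01000
01000
01000
01000
10100
11110
00111
00011
Population at generation 3: 15

Answer: 15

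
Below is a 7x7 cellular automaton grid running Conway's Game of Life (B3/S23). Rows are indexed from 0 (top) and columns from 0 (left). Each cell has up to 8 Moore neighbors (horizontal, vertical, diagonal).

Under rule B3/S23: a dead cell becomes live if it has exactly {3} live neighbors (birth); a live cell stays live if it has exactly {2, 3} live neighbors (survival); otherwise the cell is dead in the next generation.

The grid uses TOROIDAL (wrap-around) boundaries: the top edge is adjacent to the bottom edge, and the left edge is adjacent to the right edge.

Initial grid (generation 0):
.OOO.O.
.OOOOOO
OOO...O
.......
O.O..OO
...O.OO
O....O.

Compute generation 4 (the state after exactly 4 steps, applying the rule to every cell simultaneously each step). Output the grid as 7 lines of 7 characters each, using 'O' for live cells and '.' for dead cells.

Simulating step by step:
Generation 0 (given above): 23 live cells
Generation 1: 12 live cells
.......
.......
....O.O
..O..O.
O...OO.
.O.....
OO.O.O.
Generation 2: 12 live cells
.......
.......
.....O.
...O...
.O..OOO
.OO..O.
OOO....
Generation 3: 13 live cells
.O.....
.......
.......
......O
OO.OOOO
...OOO.
O.O....
Generation 4: 10 live cells
(generation 4 grid is the final answer)

Answer: .O.....
.......
.......
....O.O
O.OO...
.......
.OOOO..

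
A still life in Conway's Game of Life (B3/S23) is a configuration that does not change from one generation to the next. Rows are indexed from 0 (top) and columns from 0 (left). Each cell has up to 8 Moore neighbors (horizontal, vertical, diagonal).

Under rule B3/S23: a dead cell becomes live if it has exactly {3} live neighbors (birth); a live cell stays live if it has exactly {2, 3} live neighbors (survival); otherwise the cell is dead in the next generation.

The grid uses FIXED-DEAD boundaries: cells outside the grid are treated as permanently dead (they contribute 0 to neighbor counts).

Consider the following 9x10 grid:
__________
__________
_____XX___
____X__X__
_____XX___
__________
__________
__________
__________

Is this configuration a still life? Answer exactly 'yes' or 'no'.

Compute generation 1 and compare to generation 0 (given above):
Generation 1:
__________
__________
_____XX___
____X__X__
_____XX___
__________
__________
__________
__________
The grids are IDENTICAL -> still life.

Answer: yes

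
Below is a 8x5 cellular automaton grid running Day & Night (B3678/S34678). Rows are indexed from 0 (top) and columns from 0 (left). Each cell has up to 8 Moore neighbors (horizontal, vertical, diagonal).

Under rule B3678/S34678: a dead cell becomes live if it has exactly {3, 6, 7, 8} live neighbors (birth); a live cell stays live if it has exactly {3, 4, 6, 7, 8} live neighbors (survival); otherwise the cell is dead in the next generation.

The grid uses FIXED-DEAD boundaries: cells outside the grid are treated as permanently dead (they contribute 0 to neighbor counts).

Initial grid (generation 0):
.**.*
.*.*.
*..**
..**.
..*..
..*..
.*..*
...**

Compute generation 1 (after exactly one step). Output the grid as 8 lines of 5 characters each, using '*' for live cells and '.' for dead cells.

Answer: ..**.
**.*.
.*.**
.****
.**..
.*.*.
..*..
.....

Derivation:
Simulating step by step:
Generation 0 (given above): 16 live cells
Generation 1: 17 live cells
(generation 1 grid is the final answer)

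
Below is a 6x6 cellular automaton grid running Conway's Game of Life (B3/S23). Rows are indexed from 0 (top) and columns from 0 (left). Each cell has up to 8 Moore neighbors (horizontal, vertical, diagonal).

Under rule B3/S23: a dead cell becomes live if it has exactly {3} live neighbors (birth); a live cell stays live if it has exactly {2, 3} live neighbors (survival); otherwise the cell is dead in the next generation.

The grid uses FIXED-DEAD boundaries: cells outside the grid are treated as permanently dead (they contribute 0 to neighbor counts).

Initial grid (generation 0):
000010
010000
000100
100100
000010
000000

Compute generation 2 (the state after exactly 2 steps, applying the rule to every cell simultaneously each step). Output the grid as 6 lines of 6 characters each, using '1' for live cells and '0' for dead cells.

Answer: 000000
000000
000100
000100
000000
000000

Derivation:
Simulating step by step:
Generation 0 (given above): 6 live cells
Generation 1: 3 live cells
000000
000000
001000
000110
000000
000000
Generation 2: 2 live cells
(generation 2 grid is the final answer)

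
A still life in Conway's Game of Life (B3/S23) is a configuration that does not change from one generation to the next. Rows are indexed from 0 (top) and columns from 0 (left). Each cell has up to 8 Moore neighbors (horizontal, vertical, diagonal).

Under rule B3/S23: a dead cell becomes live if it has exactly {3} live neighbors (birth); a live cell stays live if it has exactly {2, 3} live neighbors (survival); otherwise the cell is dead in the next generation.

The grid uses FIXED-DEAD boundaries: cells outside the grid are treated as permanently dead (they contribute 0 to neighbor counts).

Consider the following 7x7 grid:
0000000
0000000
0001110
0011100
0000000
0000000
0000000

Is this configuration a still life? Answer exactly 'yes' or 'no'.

Compute generation 1 and compare to generation 0 (given above):
Generation 1:
0000000
0000100
0010010
0010010
0001000
0000000
0000000
Cell (1,4) differs: gen0=0 vs gen1=1 -> NOT a still life.

Answer: no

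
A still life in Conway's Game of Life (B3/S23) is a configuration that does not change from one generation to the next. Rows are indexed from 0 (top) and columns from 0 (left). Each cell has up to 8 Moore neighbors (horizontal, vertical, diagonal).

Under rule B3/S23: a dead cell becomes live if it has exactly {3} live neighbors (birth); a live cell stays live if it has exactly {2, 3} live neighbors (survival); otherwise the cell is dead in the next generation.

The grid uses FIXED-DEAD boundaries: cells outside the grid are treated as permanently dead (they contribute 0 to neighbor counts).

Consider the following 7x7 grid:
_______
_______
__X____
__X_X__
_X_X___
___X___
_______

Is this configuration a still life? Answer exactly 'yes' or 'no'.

Compute generation 1 and compare to generation 0 (given above):
Generation 1:
_______
_______
___X___
_XX____
___XX__
__X____
_______
Cell (2,2) differs: gen0=1 vs gen1=0 -> NOT a still life.

Answer: no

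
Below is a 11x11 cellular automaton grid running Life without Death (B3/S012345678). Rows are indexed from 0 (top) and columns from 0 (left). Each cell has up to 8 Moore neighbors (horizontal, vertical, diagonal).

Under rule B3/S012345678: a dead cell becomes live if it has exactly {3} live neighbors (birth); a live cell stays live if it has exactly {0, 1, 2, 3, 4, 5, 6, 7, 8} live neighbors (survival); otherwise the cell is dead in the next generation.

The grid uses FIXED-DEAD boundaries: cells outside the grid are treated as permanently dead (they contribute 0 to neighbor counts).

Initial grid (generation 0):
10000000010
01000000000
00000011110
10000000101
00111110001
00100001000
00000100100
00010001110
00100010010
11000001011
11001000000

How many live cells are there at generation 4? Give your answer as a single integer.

Simulating step by step:
Generation 0 (given above): 35 live cells
Generation 1: 48 live cells
10000000010
01000001010
00000011110
10011000101
01111111011
00100001000
00000110110
00010011110
01100010010
11100001111
11001000000
Generation 2: 63 live cells
10000000110
01000011011
00000011111
11011000101
01111111011
01100001001
00000110110
00110011111
11110010010
11110001111
11101000110
Generation 3: 76 live cells
10000001111
01000011011
11100111111
11011000101
01111111011
01100001001
01010110110
00111011111
11111010010
11111001111
11101001111
Generation 4: 84 live cells
10000011111
01100111011
11111111111
11011000101
01111111011
11100001001
01010110110
10111011111
11111010010
11111011111
11101001111
Population at generation 4: 84

Answer: 84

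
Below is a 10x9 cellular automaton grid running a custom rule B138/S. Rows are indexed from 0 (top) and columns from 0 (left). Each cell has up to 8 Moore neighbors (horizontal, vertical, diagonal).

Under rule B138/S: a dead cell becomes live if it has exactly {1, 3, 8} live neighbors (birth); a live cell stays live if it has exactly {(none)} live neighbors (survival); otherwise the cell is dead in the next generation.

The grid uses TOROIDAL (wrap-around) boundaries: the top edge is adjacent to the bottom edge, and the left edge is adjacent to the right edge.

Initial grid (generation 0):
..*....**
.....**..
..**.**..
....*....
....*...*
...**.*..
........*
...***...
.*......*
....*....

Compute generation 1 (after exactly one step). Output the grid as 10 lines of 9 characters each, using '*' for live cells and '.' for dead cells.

Simulating step by step:
Generation 0 (given above): 22 live cells
Generation 1: 31 live cells
(generation 1 grid is the final answer)

Answer: **...**..
*.***....
.*.......
**......*
*.*...*..
..*..*.*.
*........
**....*..
...*.***.
*....****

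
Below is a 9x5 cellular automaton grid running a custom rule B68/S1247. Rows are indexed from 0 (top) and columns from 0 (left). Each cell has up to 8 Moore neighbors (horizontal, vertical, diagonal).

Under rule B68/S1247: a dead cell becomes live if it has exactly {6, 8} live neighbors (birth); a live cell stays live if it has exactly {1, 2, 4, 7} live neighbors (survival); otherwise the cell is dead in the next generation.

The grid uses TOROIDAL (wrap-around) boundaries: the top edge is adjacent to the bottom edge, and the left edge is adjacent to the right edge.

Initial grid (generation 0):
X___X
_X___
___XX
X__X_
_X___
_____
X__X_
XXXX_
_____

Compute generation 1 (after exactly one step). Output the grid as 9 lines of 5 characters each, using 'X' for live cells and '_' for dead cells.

Answer: X___X
_X___
___X_
X__X_
_X___
_____
X__X_
X__X_
_____

Derivation:
Simulating step by step:
Generation 0 (given above): 14 live cells
Generation 1: 11 live cells
(generation 1 grid is the final answer)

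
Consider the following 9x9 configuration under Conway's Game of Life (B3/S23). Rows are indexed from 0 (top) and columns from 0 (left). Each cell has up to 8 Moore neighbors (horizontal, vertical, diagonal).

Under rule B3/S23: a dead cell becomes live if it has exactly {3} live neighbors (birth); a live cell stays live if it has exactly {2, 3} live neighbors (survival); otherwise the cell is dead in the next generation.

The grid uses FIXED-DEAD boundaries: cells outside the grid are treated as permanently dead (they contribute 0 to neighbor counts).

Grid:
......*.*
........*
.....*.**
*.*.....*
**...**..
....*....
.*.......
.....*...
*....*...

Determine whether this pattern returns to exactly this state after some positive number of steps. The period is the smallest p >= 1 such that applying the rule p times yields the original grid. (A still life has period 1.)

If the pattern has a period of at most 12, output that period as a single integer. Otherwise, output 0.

Simulating and comparing each generation to the original:
Gen 0 (original, given above): 18 live cells
Gen 1: 14 live cells, differs from original
Gen 2: 15 live cells, differs from original
Gen 3: 10 live cells, differs from original
Gen 4: 11 live cells, differs from original
Gen 5: 11 live cells, differs from original
Gen 6: 11 live cells, differs from original
Gen 7: 11 live cells, differs from original
Gen 8: 15 live cells, differs from original
Gen 9: 11 live cells, differs from original
Gen 10: 19 live cells, differs from original
Gen 11: 7 live cells, differs from original
Gen 12: 0 live cells, differs from original
No period found within 12 steps.

Answer: 0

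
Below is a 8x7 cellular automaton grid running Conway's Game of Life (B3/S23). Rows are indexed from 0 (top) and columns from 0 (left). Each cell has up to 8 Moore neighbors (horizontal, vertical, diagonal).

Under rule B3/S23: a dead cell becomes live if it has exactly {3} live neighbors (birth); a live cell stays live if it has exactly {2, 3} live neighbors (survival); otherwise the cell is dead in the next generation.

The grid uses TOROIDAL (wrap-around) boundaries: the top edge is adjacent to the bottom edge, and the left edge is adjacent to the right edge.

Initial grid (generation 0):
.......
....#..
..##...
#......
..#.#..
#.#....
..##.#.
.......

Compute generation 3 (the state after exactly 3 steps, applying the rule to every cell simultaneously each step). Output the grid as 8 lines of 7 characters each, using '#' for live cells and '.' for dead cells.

Simulating step by step:
Generation 0 (given above): 11 live cells
Generation 1: 10 live cells
.......
...#...
...#...
.##....
...#...
..#.#..
.###...
.......
Generation 2: 11 live cells
.......
.......
...#...
..##...
.#.#...
.#..#..
.###...
..#....
Generation 3: 15 live cells
(generation 3 grid is the final answer)

Answer: .......
.......
..##...
...##..
.#.##..
##..#..
.#.#...
.###...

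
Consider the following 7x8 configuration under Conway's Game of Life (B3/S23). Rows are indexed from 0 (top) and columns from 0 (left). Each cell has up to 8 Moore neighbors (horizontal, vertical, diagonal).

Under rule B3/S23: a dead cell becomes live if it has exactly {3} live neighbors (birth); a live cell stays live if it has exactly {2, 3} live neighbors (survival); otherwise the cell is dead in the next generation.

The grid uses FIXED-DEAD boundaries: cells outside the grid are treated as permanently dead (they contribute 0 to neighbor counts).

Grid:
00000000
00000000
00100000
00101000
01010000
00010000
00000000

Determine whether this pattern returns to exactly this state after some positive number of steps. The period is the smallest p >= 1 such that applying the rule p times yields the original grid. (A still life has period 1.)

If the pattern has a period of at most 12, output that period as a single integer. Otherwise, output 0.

Simulating and comparing each generation to the original:
Gen 0 (original, given above): 6 live cells
Gen 1: 6 live cells, differs from original
Gen 2: 6 live cells, MATCHES original -> period = 2

Answer: 2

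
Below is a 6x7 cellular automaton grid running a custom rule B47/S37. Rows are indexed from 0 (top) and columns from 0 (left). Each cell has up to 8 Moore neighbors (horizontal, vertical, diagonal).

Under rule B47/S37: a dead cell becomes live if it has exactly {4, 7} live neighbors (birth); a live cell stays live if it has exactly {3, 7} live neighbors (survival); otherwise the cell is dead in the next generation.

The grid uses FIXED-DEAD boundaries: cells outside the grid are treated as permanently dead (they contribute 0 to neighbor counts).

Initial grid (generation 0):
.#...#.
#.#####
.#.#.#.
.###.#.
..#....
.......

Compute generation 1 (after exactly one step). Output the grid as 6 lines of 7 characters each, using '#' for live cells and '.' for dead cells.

Answer: ....##.
.#.#..#
..#.#.#
.#.##..
..#....
.......

Derivation:
Simulating step by step:
Generation 0 (given above): 16 live cells
Generation 1: 12 live cells
(generation 1 grid is the final answer)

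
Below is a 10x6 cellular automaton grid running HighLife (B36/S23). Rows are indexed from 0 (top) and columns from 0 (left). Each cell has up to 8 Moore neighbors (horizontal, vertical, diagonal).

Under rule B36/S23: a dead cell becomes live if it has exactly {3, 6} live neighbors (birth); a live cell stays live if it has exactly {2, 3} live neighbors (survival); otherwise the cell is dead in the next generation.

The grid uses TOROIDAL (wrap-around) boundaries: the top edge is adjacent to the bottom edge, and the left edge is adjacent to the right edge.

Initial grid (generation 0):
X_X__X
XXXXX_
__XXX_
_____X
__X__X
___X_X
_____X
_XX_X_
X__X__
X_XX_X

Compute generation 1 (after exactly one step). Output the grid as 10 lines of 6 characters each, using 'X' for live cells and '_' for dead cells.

Answer: ___X__
X_____
X_____
__X__X
X____X
X____X
X_XX_X
XXXXXX
X_____
__XX__

Derivation:
Simulating step by step:
Generation 0 (given above): 26 live cells
Generation 1: 22 live cells
(generation 1 grid is the final answer)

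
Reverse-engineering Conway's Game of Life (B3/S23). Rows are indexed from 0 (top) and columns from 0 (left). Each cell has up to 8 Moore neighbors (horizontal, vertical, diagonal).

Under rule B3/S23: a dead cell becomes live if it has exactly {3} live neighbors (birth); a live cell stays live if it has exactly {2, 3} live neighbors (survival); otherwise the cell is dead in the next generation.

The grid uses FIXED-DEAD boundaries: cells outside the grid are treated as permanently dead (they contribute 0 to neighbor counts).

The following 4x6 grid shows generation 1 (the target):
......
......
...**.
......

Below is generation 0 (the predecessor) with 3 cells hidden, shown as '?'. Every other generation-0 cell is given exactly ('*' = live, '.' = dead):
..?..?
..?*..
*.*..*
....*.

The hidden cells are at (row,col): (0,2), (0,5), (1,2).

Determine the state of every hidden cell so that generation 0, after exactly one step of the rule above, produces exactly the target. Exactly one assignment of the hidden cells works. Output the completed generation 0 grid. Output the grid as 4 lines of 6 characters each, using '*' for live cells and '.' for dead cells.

Hidden generation-0 cells (in order): (0,2), (0,5), (1,2).
A hidden cell only influences target cells in its own 3x3 neighborhood. Try each of the 2^3 = 8 assignments, step the completed generation 0 forward once under B3/S23, and compare with the target:
  (0,2)=. (0,5)=. (1,2)=. -> step reproduces the target at every cell -> ACCEPT
  (0,2)=. (0,5)=. (1,2)=* -> step gives (1,1)='*' but target has '.' -> reject
  (0,2)=. (0,5)=* (1,2)=. -> step gives (1,4)='*' but target has '.' -> reject
  (0,2)=. (0,5)=* (1,2)=* -> step gives (1,1)='*' but target has '.' -> reject
  (0,2)=* (0,5)=. (1,2)=. -> step gives (1,1)='*' but target has '.' -> reject
  (0,2)=* (0,5)=. (1,2)=* -> step gives (0,2)='*' but target has '.' -> reject
  (0,2)=* (0,5)=* (1,2)=. -> step gives (1,1)='*' but target has '.' -> reject
  (0,2)=* (0,5)=* (1,2)=* -> step gives (0,2)='*' but target has '.' -> reject
Unique solution: (0,2)=dead, (0,5)=dead, (1,2)=dead.
Check: live-neighbor counts of every cell in the completed generation 0:
001110
122121
021331
121212
Applying B3/S23 to generation 0 with these counts gives:
......
......
...**.
......
which matches the target exactly.

Answer: ......
...*..
*.*..*
....*.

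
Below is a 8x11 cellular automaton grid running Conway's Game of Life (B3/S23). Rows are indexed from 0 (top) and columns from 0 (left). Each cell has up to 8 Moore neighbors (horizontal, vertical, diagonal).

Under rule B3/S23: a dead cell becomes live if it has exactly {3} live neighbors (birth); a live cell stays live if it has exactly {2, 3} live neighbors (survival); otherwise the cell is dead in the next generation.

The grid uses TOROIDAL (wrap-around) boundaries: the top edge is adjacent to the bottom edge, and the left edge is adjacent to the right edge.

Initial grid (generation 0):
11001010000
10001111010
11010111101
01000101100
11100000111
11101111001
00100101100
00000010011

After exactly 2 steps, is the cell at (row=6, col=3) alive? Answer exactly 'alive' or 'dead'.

Answer: alive

Derivation:
Simulating step by step:
Generation 0 (given above): 43 live cells
Generation 1: 27 live cells
11001000110
00110000010
01100000001
00001100000
00011000000
00001100000
00111000100
11000010111
Generation 2: 24 live cells
00010001000
00010000110
01101000000
00101100000
00010000000
00100100000
11111001101
00001100000

Cell (6,3) at generation 2: 1 -> alive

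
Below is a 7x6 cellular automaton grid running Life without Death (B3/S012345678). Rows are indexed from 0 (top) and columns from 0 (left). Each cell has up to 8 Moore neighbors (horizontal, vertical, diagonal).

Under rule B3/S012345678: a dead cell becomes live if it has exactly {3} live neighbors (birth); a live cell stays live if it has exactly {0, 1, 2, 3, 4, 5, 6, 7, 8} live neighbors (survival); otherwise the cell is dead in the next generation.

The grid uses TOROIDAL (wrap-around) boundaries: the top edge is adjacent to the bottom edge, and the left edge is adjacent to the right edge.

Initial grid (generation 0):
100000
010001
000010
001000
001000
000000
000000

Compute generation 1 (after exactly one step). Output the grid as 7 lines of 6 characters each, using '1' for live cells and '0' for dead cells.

Answer: 100000
110001
000010
001100
001000
000000
000000

Derivation:
Simulating step by step:
Generation 0 (given above): 6 live cells
Generation 1: 8 live cells
(generation 1 grid is the final answer)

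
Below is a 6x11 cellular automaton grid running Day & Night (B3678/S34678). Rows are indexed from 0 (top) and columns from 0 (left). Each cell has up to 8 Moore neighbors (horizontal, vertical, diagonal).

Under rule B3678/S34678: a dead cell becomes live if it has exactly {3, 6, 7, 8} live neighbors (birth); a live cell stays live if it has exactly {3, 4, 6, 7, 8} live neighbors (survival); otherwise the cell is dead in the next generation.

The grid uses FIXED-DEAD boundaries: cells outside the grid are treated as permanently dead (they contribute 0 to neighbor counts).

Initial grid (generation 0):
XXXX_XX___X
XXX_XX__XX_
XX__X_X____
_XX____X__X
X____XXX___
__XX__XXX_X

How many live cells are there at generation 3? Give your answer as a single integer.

Answer: 11

Derivation:
Simulating step by step:
Generation 0 (given above): 32 live cells
Generation 1: 20 live cells
X_XX_X___X_
_X__X__X___
XX_____XXX_
_X_____X___
___X_____X_
_____XXX___
Generation 2: 17 live cells
_X__X______
_X_X__X__X_
XXX___XXX__
X_X______X_
_______XX__
___________
Generation 3: 11 live cells
__X________
_X___X__X__
X_XX___XXX_
______X____
___________
___________
Population at generation 3: 11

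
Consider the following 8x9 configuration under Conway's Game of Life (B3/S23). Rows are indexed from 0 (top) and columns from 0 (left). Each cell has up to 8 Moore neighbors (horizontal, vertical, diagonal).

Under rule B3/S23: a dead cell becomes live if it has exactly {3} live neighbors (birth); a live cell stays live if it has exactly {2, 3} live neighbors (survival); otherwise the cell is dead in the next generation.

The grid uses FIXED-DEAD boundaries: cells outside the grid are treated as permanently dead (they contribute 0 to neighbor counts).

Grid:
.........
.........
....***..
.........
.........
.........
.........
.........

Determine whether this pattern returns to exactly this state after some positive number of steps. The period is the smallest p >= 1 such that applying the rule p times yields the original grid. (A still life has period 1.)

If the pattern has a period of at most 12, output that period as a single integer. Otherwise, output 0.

Simulating and comparing each generation to the original:
Gen 0 (original, given above): 3 live cells
Gen 1: 3 live cells, differs from original
Gen 2: 3 live cells, MATCHES original -> period = 2

Answer: 2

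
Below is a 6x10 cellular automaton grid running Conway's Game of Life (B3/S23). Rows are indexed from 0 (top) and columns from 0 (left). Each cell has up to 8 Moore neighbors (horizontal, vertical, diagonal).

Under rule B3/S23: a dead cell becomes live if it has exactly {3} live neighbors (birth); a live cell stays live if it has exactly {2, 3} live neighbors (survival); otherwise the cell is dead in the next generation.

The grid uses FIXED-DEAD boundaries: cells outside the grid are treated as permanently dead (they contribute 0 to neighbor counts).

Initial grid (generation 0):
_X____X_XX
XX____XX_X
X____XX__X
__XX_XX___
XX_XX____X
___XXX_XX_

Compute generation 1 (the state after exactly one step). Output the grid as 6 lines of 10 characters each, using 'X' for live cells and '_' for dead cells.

Simulating step by step:
Generation 0 (given above): 27 live cells
Generation 1: 23 live cells
(generation 1 grid is the final answer)

Answer: XX____X_XX
XX_______X
X_X_X___X_
X_XX__X___
_X_____XX_
__XX_X__X_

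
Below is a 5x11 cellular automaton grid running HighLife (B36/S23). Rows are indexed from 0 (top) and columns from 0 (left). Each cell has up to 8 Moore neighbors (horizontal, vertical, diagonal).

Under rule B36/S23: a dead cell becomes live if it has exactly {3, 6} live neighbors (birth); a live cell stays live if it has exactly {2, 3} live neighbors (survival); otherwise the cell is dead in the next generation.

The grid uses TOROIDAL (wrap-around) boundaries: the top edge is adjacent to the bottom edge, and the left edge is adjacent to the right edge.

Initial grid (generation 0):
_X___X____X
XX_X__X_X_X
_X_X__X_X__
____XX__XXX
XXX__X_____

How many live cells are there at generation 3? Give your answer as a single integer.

Simulating step by step:
Generation 0 (given above): 22 live cells
Generation 1: 27 live cells
____XXX__XX
_X__XXX___X
_X_X__X_XX_
___XXXXXXXX
_XX__XX____
Generation 2: 20 live cells
_XXX___X_XX
__XX____X_X
___XX__X___
XX_X______X
X_X_X______
Generation 3: 19 live cells
____X___XXX
XX_____XX_X
_X__X____XX
XX________X
_X__X____X_
Population at generation 3: 19

Answer: 19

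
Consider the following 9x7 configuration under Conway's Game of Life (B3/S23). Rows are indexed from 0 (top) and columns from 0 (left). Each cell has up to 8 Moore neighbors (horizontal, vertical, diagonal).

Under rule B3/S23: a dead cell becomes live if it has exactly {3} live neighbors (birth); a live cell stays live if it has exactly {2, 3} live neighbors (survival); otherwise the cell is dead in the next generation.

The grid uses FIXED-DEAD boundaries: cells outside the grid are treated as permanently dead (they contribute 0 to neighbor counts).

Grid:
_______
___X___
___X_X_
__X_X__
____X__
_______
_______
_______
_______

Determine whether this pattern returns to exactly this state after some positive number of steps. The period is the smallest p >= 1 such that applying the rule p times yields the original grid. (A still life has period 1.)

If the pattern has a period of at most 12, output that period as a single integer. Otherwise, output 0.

Answer: 2

Derivation:
Simulating and comparing each generation to the original:
Gen 0 (original, given above): 6 live cells
Gen 1: 6 live cells, differs from original
Gen 2: 6 live cells, MATCHES original -> period = 2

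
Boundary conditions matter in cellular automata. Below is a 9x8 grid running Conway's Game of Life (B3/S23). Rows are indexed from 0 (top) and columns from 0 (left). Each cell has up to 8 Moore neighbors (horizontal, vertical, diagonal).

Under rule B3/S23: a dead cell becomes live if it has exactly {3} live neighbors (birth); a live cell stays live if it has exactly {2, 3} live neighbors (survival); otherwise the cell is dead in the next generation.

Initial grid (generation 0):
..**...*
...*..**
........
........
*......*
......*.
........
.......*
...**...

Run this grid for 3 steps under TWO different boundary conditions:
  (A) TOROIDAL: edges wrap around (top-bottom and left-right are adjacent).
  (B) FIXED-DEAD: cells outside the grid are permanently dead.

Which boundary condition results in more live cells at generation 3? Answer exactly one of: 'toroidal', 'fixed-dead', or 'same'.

Under TOROIDAL boundary, generation 3:
**..**.*
*.***..*
........
........
........
........
........
..**....
..**.**.
Population = 16

Under FIXED-DEAD boundary, generation 3:
..**..**
..**..**
........
........
........
........
........
........
........
Population = 8

Comparison: toroidal=16, fixed-dead=8 -> toroidal

Answer: toroidal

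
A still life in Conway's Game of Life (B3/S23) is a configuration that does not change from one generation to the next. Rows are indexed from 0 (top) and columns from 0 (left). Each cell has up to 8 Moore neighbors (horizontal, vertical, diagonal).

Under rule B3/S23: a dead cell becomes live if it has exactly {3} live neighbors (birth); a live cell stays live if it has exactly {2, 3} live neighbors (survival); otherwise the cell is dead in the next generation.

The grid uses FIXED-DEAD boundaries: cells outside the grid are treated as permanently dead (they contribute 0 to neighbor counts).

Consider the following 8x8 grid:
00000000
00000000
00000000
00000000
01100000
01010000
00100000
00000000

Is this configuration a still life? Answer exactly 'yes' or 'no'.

Compute generation 1 and compare to generation 0 (given above):
Generation 1:
00000000
00000000
00000000
00000000
01100000
01010000
00100000
00000000
The grids are IDENTICAL -> still life.

Answer: yes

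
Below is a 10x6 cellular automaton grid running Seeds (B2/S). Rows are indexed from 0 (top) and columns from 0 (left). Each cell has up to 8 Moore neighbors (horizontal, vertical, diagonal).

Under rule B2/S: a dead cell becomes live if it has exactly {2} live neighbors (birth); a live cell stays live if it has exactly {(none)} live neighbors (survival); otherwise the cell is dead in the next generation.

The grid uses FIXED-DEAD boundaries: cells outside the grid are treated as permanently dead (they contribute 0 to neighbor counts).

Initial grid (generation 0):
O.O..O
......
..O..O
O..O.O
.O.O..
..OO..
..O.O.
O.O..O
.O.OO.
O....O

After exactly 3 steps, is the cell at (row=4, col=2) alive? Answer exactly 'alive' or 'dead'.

Simulating step by step:
Generation 0 (given above): 22 live cells
Generation 1: 12 live cells
.O....
..OOOO
.O.O..
......
O.....
......
.....O
......
......
.OOO..
Generation 2: 8 live cells
.....O
O.....
.....O
OOO...
......
......
......
......
.O.O..
......
Generation 3: 8 live cells
......
....OO
..O...
......
O.O...
......
......
..O...
..O...
..O...

Cell (4,2) at generation 3: 1 -> alive

Answer: alive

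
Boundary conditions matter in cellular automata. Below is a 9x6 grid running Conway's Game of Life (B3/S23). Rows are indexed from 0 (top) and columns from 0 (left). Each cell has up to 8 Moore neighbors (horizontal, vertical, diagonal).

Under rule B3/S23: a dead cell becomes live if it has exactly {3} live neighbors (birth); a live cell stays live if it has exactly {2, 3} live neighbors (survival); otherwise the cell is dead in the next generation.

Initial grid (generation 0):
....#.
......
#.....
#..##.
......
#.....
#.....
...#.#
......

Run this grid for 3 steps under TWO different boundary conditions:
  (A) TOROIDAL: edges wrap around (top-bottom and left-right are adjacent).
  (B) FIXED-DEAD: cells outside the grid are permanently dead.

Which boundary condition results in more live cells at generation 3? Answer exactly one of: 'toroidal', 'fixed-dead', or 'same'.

Answer: toroidal

Derivation:
Under TOROIDAL boundary, generation 3:
......
......
.....#
.....#
....#.
......
#....#
......
......
Population = 5

Under FIXED-DEAD boundary, generation 3:
......
......
......
......
......
......
......
......
......
Population = 0

Comparison: toroidal=5, fixed-dead=0 -> toroidal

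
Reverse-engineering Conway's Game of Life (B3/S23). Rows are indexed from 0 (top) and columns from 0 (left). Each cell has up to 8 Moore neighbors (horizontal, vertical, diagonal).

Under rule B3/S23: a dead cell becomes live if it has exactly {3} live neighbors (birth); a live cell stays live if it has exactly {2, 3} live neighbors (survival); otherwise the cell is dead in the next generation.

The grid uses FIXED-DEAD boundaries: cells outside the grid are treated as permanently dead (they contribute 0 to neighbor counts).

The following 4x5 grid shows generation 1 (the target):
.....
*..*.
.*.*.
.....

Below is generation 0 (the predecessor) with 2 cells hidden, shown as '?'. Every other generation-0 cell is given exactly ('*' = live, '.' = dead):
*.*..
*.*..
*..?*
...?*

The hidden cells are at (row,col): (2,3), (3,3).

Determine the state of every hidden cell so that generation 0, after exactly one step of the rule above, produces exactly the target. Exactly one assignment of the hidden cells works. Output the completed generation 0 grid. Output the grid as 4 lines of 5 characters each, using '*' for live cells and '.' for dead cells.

Answer: *.*..
*.*..
*...*
....*

Derivation:
Hidden generation-0 cells (in order): (2,3), (3,3).
A hidden cell only influences target cells in its own 3x3 neighborhood. Try each of the 2^2 = 4 assignments, step the completed generation 0 forward once under B3/S23, and compare with the target:
  (2,3)=. (3,3)=. -> step reproduces the target at every cell -> ACCEPT
  (2,3)=. (3,3)=* -> step gives (2,3)='.' but target has '*' -> reject
  (2,3)=* (3,3)=. -> step gives (1,2)='*' but target has '.' -> reject
  (2,3)=* (3,3)=* -> step gives (1,2)='*' but target has '.' -> reject
Unique solution: (2,3)=dead, (3,3)=dead.
Check: live-neighbor counts of every cell in the completed generation 0:
14120
25131
13131
11021
Applying B3/S23 to generation 0 with these counts gives:
.....
*..*.
.*.*.
.....
which matches the target exactly.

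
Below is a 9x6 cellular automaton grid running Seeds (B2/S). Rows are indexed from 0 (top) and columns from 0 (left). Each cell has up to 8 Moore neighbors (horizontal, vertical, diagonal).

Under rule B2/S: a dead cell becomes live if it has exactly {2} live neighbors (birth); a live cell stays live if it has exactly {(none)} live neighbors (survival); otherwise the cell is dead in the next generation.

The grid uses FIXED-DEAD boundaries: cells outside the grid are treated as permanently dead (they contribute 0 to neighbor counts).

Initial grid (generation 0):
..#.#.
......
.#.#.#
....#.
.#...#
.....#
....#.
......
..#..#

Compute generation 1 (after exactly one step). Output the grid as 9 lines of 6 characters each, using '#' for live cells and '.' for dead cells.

Answer: ...#..
.#...#
..#...
##.#..
......
......
.....#
...###
......

Derivation:
Simulating step by step:
Generation 0 (given above): 12 live cells
Generation 1: 11 live cells
(generation 1 grid is the final answer)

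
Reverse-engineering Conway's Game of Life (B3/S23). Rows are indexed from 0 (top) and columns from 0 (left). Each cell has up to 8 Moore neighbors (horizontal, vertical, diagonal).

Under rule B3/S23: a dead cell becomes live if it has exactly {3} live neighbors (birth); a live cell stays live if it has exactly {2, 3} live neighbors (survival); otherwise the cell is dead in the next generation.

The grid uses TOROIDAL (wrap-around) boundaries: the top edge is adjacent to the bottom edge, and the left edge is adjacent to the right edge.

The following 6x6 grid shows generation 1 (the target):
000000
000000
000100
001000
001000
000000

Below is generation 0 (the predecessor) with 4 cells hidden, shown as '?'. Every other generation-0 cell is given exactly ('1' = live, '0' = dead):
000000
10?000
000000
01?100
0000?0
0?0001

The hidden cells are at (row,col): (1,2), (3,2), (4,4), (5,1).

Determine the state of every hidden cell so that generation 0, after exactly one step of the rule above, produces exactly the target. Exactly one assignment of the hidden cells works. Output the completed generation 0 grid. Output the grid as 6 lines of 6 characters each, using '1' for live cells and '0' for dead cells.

Hidden generation-0 cells (in order): (1,2), (3,2), (4,4), (5,1).
A hidden cell only influences target cells in its own 3x3 neighborhood. Try each of the 2^4 = 16 assignments, step the completed generation 0 forward once under B3/S23, and compare with the target:
  (1,2)=0 (3,2)=0 (4,4)=0 (5,1)=0 -> step gives (2,3)='0' but target has '1' -> reject
  (1,2)=0 (3,2)=0 (4,4)=0 (5,1)=1 -> step gives (0,0)='1' but target has '0' -> reject
  (1,2)=0 (3,2)=0 (4,4)=1 (5,1)=0 -> step gives (2,3)='0' but target has '1' -> reject
  (1,2)=0 (3,2)=0 (4,4)=1 (5,1)=1 -> step gives (0,0)='1' but target has '0' -> reject
  (1,2)=0 (3,2)=1 (4,4)=0 (5,1)=0 -> step gives (2,1)='1' but target has '0' -> reject
  (1,2)=0 (3,2)=1 (4,4)=0 (5,1)=1 -> step gives (0,0)='1' but target has '0' -> reject
  (1,2)=0 (3,2)=1 (4,4)=1 (5,1)=0 -> step gives (2,1)='1' but target has '0' -> reject
  (1,2)=0 (3,2)=1 (4,4)=1 (5,1)=1 -> step gives (0,0)='1' but target has '0' -> reject
  (1,2)=1 (3,2)=0 (4,4)=0 (5,1)=0 -> step gives (2,1)='1' but target has '0' -> reject
  (1,2)=1 (3,2)=0 (4,4)=0 (5,1)=1 -> step gives (0,0)='1' but target has '0' -> reject
  (1,2)=1 (3,2)=0 (4,4)=1 (5,1)=0 -> step gives (2,1)='1' but target has '0' -> reject
  (1,2)=1 (3,2)=0 (4,4)=1 (5,1)=1 -> step gives (0,0)='1' but target has '0' -> reject
  (1,2)=1 (3,2)=1 (4,4)=0 (5,1)=0 -> step reproduces the target at every cell -> ACCEPT
  (1,2)=1 (3,2)=1 (4,4)=0 (5,1)=1 -> step gives (0,0)='1' but target has '0' -> reject
  (1,2)=1 (3,2)=1 (4,4)=1 (5,1)=0 -> step gives (3,3)='1' but target has '0' -> reject
  (1,2)=1 (3,2)=1 (4,4)=1 (5,1)=1 -> step gives (0,0)='1' but target has '0' -> reject
Unique solution: (1,2)=live, (3,2)=live, (4,4)=dead, (5,1)=dead.
Check: live-neighbor counts of every cell in the completed generation 0:
221112
020101
244311
112110
223221
100010
Applying B3/S23 to generation 0 with these counts gives:
000000
000000
000100
001000
001000
000000
which matches the target exactly.

Answer: 000000
101000
000000
011100
000000
000001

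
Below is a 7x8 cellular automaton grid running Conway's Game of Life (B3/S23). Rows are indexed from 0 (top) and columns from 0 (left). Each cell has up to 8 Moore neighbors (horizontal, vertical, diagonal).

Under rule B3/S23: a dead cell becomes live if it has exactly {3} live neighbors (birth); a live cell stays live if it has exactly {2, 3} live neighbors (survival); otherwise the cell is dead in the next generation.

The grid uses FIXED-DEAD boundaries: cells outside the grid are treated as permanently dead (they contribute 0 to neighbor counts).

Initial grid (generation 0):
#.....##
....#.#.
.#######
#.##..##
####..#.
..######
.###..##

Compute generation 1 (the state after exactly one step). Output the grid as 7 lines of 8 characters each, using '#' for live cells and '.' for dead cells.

Simulating step by step:
Generation 0 (given above): 33 live cells
Generation 1: 12 live cells
(generation 1 grid is the final answer)

Answer: .....###
.##.#...
.#......
#.......
#.......
#.......
.#.....#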